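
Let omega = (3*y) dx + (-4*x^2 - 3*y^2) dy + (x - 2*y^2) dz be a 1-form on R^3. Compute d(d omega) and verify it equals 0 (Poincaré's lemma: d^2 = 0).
d(d omega) = 0

Step 1: d omega = sum_{i<j} (∂f_j/∂x_i - ∂f_i/∂x_j) dx_i ∧ dx_j:
  coeff of dx ∧ dy: -8*x - 3
  coeff of dx ∧ dz: 1
  coeff of dy ∧ dz: -4*y
Step 2: Apply d again to each 2-form coefficient. The only possible 3-form in R^3 is dx ∧ dy ∧ dz, with coefficient
  ∂(coeff of dy∧dz)/∂x - ∂(coeff of dx∧dz)/∂y + ∂(coeff of dx∧dy)/∂z
  = ∂/∂x (-4*y) - ∂/∂y (1) + ∂/∂z (-8*x - 3).
Each of these terms simplifies to sums of mixed partials that cancel in pairs. The result is 0 (by equality of mixed partials for smooth functions — Schwarz / Clairaut).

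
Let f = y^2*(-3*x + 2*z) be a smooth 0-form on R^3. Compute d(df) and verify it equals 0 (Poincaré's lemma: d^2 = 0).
d(df) = 0

Step 1: df = sum_i (∂f/∂x_i) dx_i = (-3*y^2) dx + (2*y*(-3*x + 2*z)) dy + (2*y^2) dz.
Step 2: Apply d again. Using the 1-form formula, the coefficient of dx ∧ dy in d(df) is ∂^2 f/∂x ∂y - ∂^2 f/∂y ∂x = (-6*y) - (-6*y) = 0 (equality of mixed partials for smooth f).
Similarly for dx ∧ dz and dy ∧ dz — all coefficients vanish. So d(df) = 0.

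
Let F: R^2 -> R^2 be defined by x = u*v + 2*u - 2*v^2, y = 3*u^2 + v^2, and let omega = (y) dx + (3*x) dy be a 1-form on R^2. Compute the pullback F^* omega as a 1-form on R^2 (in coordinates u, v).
F^* omega = (21*u^2*v + 42*u^2 - 36*u*v^2 + v^3 + 2*v^2) du + (3*u^3 - 12*u^2*v + 7*u*v^2 + 12*u*v - 16*v^3) dv

Using F^*(f dg) = (f ∘ F) d(g ∘ F), substitute each coordinate x_i by F_i(u, v) in f_i, and replace dx_i by d F_i = (∂F_i/∂u) du + (∂F_i/∂v) dv.
  For the x component: f_1(F) = 3*u^2 + v^2; d F_1 = (v + 2) du + (u - 4*v) dv
  For the y component: f_2(F) = 3*u*v + 6*u - 6*v^2; d F_2 = (6*u) du + (2*v) dv
Combining and collecting du, dv coefficients:
  coeff of du: 21*u^2*v + 42*u^2 - 36*u*v^2 + v^3 + 2*v^2
  coeff of dv: 3*u^3 - 12*u^2*v + 7*u*v^2 + 12*u*v - 16*v^3
F^* omega = (21*u^2*v + 42*u^2 - 36*u*v^2 + v^3 + 2*v^2) du + (3*u^3 - 12*u^2*v + 7*u*v^2 + 12*u*v - 16*v^3) dv.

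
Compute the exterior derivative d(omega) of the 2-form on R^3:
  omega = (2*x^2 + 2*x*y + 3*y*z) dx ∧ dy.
d(omega) = (3*y) dx ∧ dy ∧ dz

For a 2-form omega = sum_{i<j} g_{ij} dx_i ∧ dx_j, the exterior derivative is
  d(omega) = sum_{i<j} d(g_{ij}) ∧ dx_i ∧ dx_j = sum_{i<j, k} (∂g_{ij}/∂x_k) dx_k ∧ dx_i ∧ dx_j.
Expand each term, using dx_k ∧ dx_i ∧ dx_j = sgn(permutation) dx_{(a)} ∧ dx_{(b)} ∧ dx_{(c)} with (a < b < c) sorted:
  d(2*x^2 + 2*x*y + 3*y*z) includes (∂/∂z)(2*x^2 + 2*x*y + 3*y*z) dz = (3*y) dz, which multiplied by dx ∧ dy gives (3*y) dx ∧ dy ∧ dz
Collecting like 3-forms: d(omega) = (3*y) dx ∧ dy ∧ dz.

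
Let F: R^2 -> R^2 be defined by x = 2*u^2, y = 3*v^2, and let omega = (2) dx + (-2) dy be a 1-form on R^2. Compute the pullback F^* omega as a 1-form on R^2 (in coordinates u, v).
F^* omega = (8*u) du + (-12*v) dv

Using F^*(f dg) = (f ∘ F) d(g ∘ F), substitute each coordinate x_i by F_i(u, v) in f_i, and replace dx_i by d F_i = (∂F_i/∂u) du + (∂F_i/∂v) dv.
  For the x component: f_1(F) = 2; d F_1 = (4*u) du + (0) dv
  For the y component: f_2(F) = -2; d F_2 = (0) du + (6*v) dv
Combining and collecting du, dv coefficients:
  coeff of du: 8*u
  coeff of dv: -12*v
F^* omega = (8*u) du + (-12*v) dv.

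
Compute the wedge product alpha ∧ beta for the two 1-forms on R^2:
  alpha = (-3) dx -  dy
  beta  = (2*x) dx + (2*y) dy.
alpha ∧ beta = (2*x - 6*y) dx ∧ dy

Distribute the wedge, using dx_i ∧ dx_j = -dx_j ∧ dx_i and dx_i ∧ dx_i = 0. For each pair (i, j) with i < j, the coefficient of dx_i ∧ dx_j in alpha ∧ beta is (alpha_i * beta_j - alpha_j * beta_i). Collecting: alpha ∧ beta = (2*x - 6*y) dx ∧ dy.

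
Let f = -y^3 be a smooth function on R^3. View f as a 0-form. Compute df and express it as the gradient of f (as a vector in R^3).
df = (0) dx + (-3*y^2) dy + (0) dz; grad f = (0, -3*y^2, 0)

For a 0-form f, d f = (∂f/∂x) dx + (∂f/∂y) dy + (∂f/∂z) dz. The components of the vector representation are exactly the entries of grad f in Cartesian coordinates:
  ∂f/∂x = 0
  ∂f/∂y = -3*y^2
  ∂f/∂z = 0.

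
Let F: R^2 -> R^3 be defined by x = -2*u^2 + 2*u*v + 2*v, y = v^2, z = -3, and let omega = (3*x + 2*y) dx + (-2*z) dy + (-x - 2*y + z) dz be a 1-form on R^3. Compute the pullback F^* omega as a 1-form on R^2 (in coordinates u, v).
F^* omega = (24*u^3 - 36*u^2*v + 4*u*v^2 - 24*u*v + 4*v^3 + 12*v^2) du + (-12*u^3 + 12*u^2*v - 12*u^2 + 4*u*v^2 + 24*u*v + 4*v^2 + 24*v) dv

Using F^*(f dg) = (f ∘ F) d(g ∘ F), substitute each coordinate x_i by F_i(u, v) in f_i, and replace dx_i by d F_i = (∂F_i/∂u) du + (∂F_i/∂v) dv.
  For the x component: f_1(F) = -6*u^2 + 6*u*v + 2*v^2 + 6*v; d F_1 = (-4*u + 2*v) du + (2*u + 2) dv
  For the y component: f_2(F) = 6; d F_2 = (0) du + (2*v) dv
  For the z component: f_3(F) = 2*u^2 - 2*u*v - 2*v^2 - 2*v - 3; d F_3 = (0) du + (0) dv
Combining and collecting du, dv coefficients:
  coeff of du: 24*u^3 - 36*u^2*v + 4*u*v^2 - 24*u*v + 4*v^3 + 12*v^2
  coeff of dv: -12*u^3 + 12*u^2*v - 12*u^2 + 4*u*v^2 + 24*u*v + 4*v^2 + 24*v
F^* omega = (24*u^3 - 36*u^2*v + 4*u*v^2 - 24*u*v + 4*v^3 + 12*v^2) du + (-12*u^3 + 12*u^2*v - 12*u^2 + 4*u*v^2 + 24*u*v + 4*v^2 + 24*v) dv.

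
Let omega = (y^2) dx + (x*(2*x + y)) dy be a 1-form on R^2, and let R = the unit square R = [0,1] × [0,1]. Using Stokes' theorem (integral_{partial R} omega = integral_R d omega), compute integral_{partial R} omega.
integral_(partial R) omega = 3/2

Stokes: integral_partial_R omega = integral_R d omega with d omega = (∂Q/∂x - ∂P/∂y) dx ∧ dy.
  ∂Q/∂x = 4*x + y
  ∂P/∂y = 2*y
  integrand = ∂Q/∂x - ∂P/∂y = 4*x - y.
Integrating over R: integral_0^1 integral_0^1 (4*x - y) dx dy = 3/2.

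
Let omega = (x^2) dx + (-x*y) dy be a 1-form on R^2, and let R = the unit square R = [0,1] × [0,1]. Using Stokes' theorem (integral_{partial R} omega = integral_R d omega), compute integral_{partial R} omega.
integral_(partial R) omega = -1/2

Stokes: integral_partial_R omega = integral_R d omega with d omega = (∂Q/∂x - ∂P/∂y) dx ∧ dy.
  ∂Q/∂x = -y
  ∂P/∂y = 0
  integrand = ∂Q/∂x - ∂P/∂y = -y.
Integrating over R: integral_0^1 integral_0^1 (-y) dx dy = -1/2.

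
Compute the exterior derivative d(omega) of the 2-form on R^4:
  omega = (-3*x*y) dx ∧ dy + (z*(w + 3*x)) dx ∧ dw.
d(omega) = (-w - 3*x) dx ∧ dz ∧ dw

For a 2-form omega = sum_{i<j} g_{ij} dx_i ∧ dx_j, the exterior derivative is
  d(omega) = sum_{i<j} d(g_{ij}) ∧ dx_i ∧ dx_j = sum_{i<j, k} (∂g_{ij}/∂x_k) dx_k ∧ dx_i ∧ dx_j.
Expand each term, using dx_k ∧ dx_i ∧ dx_j = sgn(permutation) dx_{(a)} ∧ dx_{(b)} ∧ dx_{(c)} with (a < b < c) sorted:
  d(z*(w + 3*x)) includes (∂/∂z)(z*(w + 3*x)) dz = (w + 3*x) dz, which multiplied by dx ∧ dw gives (-w - 3*x) dx ∧ dz ∧ dw
Collecting like 3-forms: d(omega) = (-w - 3*x) dx ∧ dz ∧ dw.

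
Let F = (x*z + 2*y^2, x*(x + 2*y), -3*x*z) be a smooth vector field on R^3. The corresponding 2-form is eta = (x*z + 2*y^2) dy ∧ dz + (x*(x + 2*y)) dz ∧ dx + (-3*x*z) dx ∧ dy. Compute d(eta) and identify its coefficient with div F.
d(eta) = (-x + z) dx ∧ dy ∧ dz; div F = -x + z

For a 2-form in R^3 of the form above, applying d gives a 3-form with coefficient ∂P/∂x + ∂Q/∂y + ∂R/∂z:
  ∂P/∂x = z
  ∂Q/∂y = 2*x
  ∂R/∂z = -3*x
Sum = -x + z, which is exactly div F.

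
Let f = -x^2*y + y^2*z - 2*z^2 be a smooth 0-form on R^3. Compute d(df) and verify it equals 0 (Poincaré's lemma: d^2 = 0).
d(df) = 0

Step 1: df = sum_i (∂f/∂x_i) dx_i = (-2*x*y) dx + (-x^2 + 2*y*z) dy + (y^2 - 4*z) dz.
Step 2: Apply d again. Using the 1-form formula, the coefficient of dx ∧ dy in d(df) is ∂^2 f/∂x ∂y - ∂^2 f/∂y ∂x = (-2*x) - (-2*x) = 0 (equality of mixed partials for smooth f).
Similarly for dx ∧ dz and dy ∧ dz — all coefficients vanish. So d(df) = 0.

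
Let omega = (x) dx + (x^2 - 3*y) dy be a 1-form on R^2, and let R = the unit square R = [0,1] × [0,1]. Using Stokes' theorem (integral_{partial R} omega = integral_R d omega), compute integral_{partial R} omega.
integral_(partial R) omega = 1

Stokes: integral_partial_R omega = integral_R d omega with d omega = (∂Q/∂x - ∂P/∂y) dx ∧ dy.
  ∂Q/∂x = 2*x
  ∂P/∂y = 0
  integrand = ∂Q/∂x - ∂P/∂y = 2*x.
Integrating over R: integral_0^1 integral_0^1 (2*x) dx dy = 1.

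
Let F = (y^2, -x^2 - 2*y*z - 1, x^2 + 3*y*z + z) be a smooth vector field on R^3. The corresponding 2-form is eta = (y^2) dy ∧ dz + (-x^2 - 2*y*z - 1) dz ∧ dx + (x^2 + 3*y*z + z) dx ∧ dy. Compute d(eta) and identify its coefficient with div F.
d(eta) = (3*y - 2*z + 1) dx ∧ dy ∧ dz; div F = 3*y - 2*z + 1

For a 2-form in R^3 of the form above, applying d gives a 3-form with coefficient ∂P/∂x + ∂Q/∂y + ∂R/∂z:
  ∂P/∂x = 0
  ∂Q/∂y = -2*z
  ∂R/∂z = 3*y + 1
Sum = 3*y - 2*z + 1, which is exactly div F.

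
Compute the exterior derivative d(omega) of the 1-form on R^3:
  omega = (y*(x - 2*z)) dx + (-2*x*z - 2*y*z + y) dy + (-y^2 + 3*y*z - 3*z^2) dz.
d(omega) = (-x) dx ∧ dy + (2*y) dx ∧ dz + (2*x + 3*z) dy ∧ dz

For a 1-form omega = sum_i f_i dx_i, the exterior derivative is
  d(omega) = sum_{i < j} (∂f_j/∂x_i - ∂f_i/∂x_j) dx_i ∧ dx_j.
  coefficient of dx ∧ dy: ∂f_2/∂x - ∂f_1/∂y = ∂(-2*x*z - 2*y*z + y)/∂x - ∂(y*(x - 2*z))/∂y = -x
  coefficient of dx ∧ dz: ∂f_3/∂x - ∂f_1/∂z = ∂(-y^2 + 3*y*z - 3*z^2)/∂x - ∂(y*(x - 2*z))/∂z = 2*y
  coefficient of dy ∧ dz: ∂f_3/∂y - ∂f_2/∂z = ∂(-y^2 + 3*y*z - 3*z^2)/∂y - ∂(-2*x*z - 2*y*z + y)/∂z = 2*x + 3*z
Assembling: d(omega) = (-x) dx ∧ dy + (2*y) dx ∧ dz + (2*x + 3*z) dy ∧ dz.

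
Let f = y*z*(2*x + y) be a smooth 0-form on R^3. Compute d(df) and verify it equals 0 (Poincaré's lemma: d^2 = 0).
d(df) = 0

Step 1: df = sum_i (∂f/∂x_i) dx_i = (2*y*z) dx + (2*z*(x + y)) dy + (y*(2*x + y)) dz.
Step 2: Apply d again. Using the 1-form formula, the coefficient of dx ∧ dy in d(df) is ∂^2 f/∂x ∂y - ∂^2 f/∂y ∂x = (2*z) - (2*z) = 0 (equality of mixed partials for smooth f).
Similarly for dx ∧ dz and dy ∧ dz — all coefficients vanish. So d(df) = 0.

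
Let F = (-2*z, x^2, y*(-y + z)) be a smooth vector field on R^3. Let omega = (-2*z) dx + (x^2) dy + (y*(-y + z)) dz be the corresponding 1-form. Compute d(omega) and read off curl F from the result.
d(omega) = (-2*y + z) dy ∧ dz + (-2) dz ∧ dx + (2*x) dx ∧ dy; curl F = (-2*y + z, -2, 2*x)

d omega = sum_{i<j} (∂f_j/∂x_i - ∂f_i/∂x_j) dx_i ∧ dx_j. Under the identification (dy ∧ dz, dz ∧ dx, dx ∧ dy) ↔ (e_x, e_y, e_z), the coefficients are exactly the components of curl F. Compute:
  ∂R/∂y - ∂Q/∂z = (-2*y + z) - (0) = -2*y + z
  ∂P/∂z - ∂R/∂x = (-2) - (0) = -2
  ∂Q/∂x - ∂P/∂y = (2*x) - (0) = 2*x.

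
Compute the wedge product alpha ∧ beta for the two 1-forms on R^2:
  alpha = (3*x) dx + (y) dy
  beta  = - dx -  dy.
alpha ∧ beta = (-3*x + y) dx ∧ dy

Distribute the wedge, using dx_i ∧ dx_j = -dx_j ∧ dx_i and dx_i ∧ dx_i = 0. For each pair (i, j) with i < j, the coefficient of dx_i ∧ dx_j in alpha ∧ beta is (alpha_i * beta_j - alpha_j * beta_i). Collecting: alpha ∧ beta = (-3*x + y) dx ∧ dy.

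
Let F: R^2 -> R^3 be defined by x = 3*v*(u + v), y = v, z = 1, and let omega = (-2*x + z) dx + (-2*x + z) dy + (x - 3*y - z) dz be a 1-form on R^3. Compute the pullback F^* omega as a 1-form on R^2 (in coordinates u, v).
F^* omega = (3*v*(-6*u*v - 6*v^2 + 1)) du + (-18*u^2*v - 54*u*v^2 - 6*u*v + 3*u - 36*v^3 - 6*v^2 + 6*v + 1) dv

Using F^*(f dg) = (f ∘ F) d(g ∘ F), substitute each coordinate x_i by F_i(u, v) in f_i, and replace dx_i by d F_i = (∂F_i/∂u) du + (∂F_i/∂v) dv.
  For the x component: f_1(F) = -6*u*v - 6*v^2 + 1; d F_1 = (3*v) du + (3*u + 6*v) dv
  For the y component: f_2(F) = -6*u*v - 6*v^2 + 1; d F_2 = (0) du + (1) dv
  For the z component: f_3(F) = 3*u*v + 3*v^2 - 3*v - 1; d F_3 = (0) du + (0) dv
Combining and collecting du, dv coefficients:
  coeff of du: 3*v*(-6*u*v - 6*v^2 + 1)
  coeff of dv: -18*u^2*v - 54*u*v^2 - 6*u*v + 3*u - 36*v^3 - 6*v^2 + 6*v + 1
F^* omega = (3*v*(-6*u*v - 6*v^2 + 1)) du + (-18*u^2*v - 54*u*v^2 - 6*u*v + 3*u - 36*v^3 - 6*v^2 + 6*v + 1) dv.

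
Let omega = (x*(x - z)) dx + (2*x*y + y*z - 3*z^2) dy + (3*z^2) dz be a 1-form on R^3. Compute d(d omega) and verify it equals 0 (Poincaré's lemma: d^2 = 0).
d(d omega) = 0

Step 1: d omega = sum_{i<j} (∂f_j/∂x_i - ∂f_i/∂x_j) dx_i ∧ dx_j:
  coeff of dx ∧ dy: 2*y
  coeff of dx ∧ dz: x
  coeff of dy ∧ dz: -y + 6*z
Step 2: Apply d again to each 2-form coefficient. The only possible 3-form in R^3 is dx ∧ dy ∧ dz, with coefficient
  ∂(coeff of dy∧dz)/∂x - ∂(coeff of dx∧dz)/∂y + ∂(coeff of dx∧dy)/∂z
  = ∂/∂x (-y + 6*z) - ∂/∂y (x) + ∂/∂z (2*y).
Each of these terms simplifies to sums of mixed partials that cancel in pairs. The result is 0 (by equality of mixed partials for smooth functions — Schwarz / Clairaut).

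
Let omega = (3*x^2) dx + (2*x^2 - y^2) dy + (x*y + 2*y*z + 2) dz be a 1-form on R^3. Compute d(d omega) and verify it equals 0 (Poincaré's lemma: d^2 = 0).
d(d omega) = 0

Step 1: d omega = sum_{i<j} (∂f_j/∂x_i - ∂f_i/∂x_j) dx_i ∧ dx_j:
  coeff of dx ∧ dy: 4*x
  coeff of dx ∧ dz: y
  coeff of dy ∧ dz: x + 2*z
Step 2: Apply d again to each 2-form coefficient. The only possible 3-form in R^3 is dx ∧ dy ∧ dz, with coefficient
  ∂(coeff of dy∧dz)/∂x - ∂(coeff of dx∧dz)/∂y + ∂(coeff of dx∧dy)/∂z
  = ∂/∂x (x + 2*z) - ∂/∂y (y) + ∂/∂z (4*x).
Each of these terms simplifies to sums of mixed partials that cancel in pairs. The result is 0 (by equality of mixed partials for smooth functions — Schwarz / Clairaut).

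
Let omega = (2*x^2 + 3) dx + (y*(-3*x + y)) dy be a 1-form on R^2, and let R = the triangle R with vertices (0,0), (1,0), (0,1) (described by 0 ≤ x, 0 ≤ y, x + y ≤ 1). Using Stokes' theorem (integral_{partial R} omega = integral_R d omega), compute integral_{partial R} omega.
integral_(partial R) omega = -1/2

Stokes: integral_partial_R omega = integral_R d omega with d omega = (∂Q/∂x - ∂P/∂y) dx ∧ dy.
  ∂Q/∂x = -3*y
  ∂P/∂y = 0
  integrand = ∂Q/∂x - ∂P/∂y = -3*y.
Integrating over R: integral_0^1 integral_0^{1-x} (-3*y) dy dx = -1/2.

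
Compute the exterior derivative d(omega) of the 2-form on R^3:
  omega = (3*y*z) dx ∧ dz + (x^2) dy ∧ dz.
d(omega) = (2*x - 3*z) dx ∧ dy ∧ dz

For a 2-form omega = sum_{i<j} g_{ij} dx_i ∧ dx_j, the exterior derivative is
  d(omega) = sum_{i<j} d(g_{ij}) ∧ dx_i ∧ dx_j = sum_{i<j, k} (∂g_{ij}/∂x_k) dx_k ∧ dx_i ∧ dx_j.
Expand each term, using dx_k ∧ dx_i ∧ dx_j = sgn(permutation) dx_{(a)} ∧ dx_{(b)} ∧ dx_{(c)} with (a < b < c) sorted:
  d(3*y*z) includes (∂/∂y)(3*y*z) dy = (3*z) dy, which multiplied by dx ∧ dz gives (-3*z) dx ∧ dy ∧ dz
  d(x^2) includes (∂/∂x)(x^2) dx = (2*x) dx, which multiplied by dy ∧ dz gives (2*x) dx ∧ dy ∧ dz
Collecting like 3-forms: d(omega) = (2*x - 3*z) dx ∧ dy ∧ dz.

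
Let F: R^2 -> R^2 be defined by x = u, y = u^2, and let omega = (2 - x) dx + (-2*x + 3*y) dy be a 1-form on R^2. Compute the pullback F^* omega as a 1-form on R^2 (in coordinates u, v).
F^* omega = (6*u^3 - 4*u^2 - u + 2) du

Using F^*(f dg) = (f ∘ F) d(g ∘ F), substitute each coordinate x_i by F_i(u, v) in f_i, and replace dx_i by d F_i = (∂F_i/∂u) du + (∂F_i/∂v) dv.
  For the x component: f_1(F) = 2 - u; d F_1 = (1) du + (0) dv
  For the y component: f_2(F) = u*(3*u - 2); d F_2 = (2*u) du + (0) dv
Combining and collecting du, dv coefficients:
  coeff of du: 6*u^3 - 4*u^2 - u + 2
  coeff of dv: 0
F^* omega = (6*u^3 - 4*u^2 - u + 2) du.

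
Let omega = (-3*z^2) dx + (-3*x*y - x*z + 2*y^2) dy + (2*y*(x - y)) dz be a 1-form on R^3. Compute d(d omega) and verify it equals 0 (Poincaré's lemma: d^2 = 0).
d(d omega) = 0

Step 1: d omega = sum_{i<j} (∂f_j/∂x_i - ∂f_i/∂x_j) dx_i ∧ dx_j:
  coeff of dx ∧ dy: -3*y - z
  coeff of dx ∧ dz: 2*y + 6*z
  coeff of dy ∧ dz: 3*x - 4*y
Step 2: Apply d again to each 2-form coefficient. The only possible 3-form in R^3 is dx ∧ dy ∧ dz, with coefficient
  ∂(coeff of dy∧dz)/∂x - ∂(coeff of dx∧dz)/∂y + ∂(coeff of dx∧dy)/∂z
  = ∂/∂x (3*x - 4*y) - ∂/∂y (2*y + 6*z) + ∂/∂z (-3*y - z).
Each of these terms simplifies to sums of mixed partials that cancel in pairs. The result is 0 (by equality of mixed partials for smooth functions — Schwarz / Clairaut).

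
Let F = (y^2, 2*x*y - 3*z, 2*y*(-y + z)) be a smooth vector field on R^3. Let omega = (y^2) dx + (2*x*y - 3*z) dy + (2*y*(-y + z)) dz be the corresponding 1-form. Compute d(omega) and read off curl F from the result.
d(omega) = (-4*y + 2*z + 3) dy ∧ dz + (0) dz ∧ dx + (0) dx ∧ dy; curl F = (-4*y + 2*z + 3, 0, 0)

d omega = sum_{i<j} (∂f_j/∂x_i - ∂f_i/∂x_j) dx_i ∧ dx_j. Under the identification (dy ∧ dz, dz ∧ dx, dx ∧ dy) ↔ (e_x, e_y, e_z), the coefficients are exactly the components of curl F. Compute:
  ∂R/∂y - ∂Q/∂z = (-4*y + 2*z) - (-3) = -4*y + 2*z + 3
  ∂P/∂z - ∂R/∂x = (0) - (0) = 0
  ∂Q/∂x - ∂P/∂y = (2*y) - (2*y) = 0.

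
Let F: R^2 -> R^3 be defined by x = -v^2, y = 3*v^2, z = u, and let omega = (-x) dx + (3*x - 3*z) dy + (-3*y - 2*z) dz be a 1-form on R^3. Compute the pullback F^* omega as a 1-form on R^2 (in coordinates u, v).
F^* omega = (-2*u - 9*v^2) du + (-18*u*v - 20*v^3) dv

Using F^*(f dg) = (f ∘ F) d(g ∘ F), substitute each coordinate x_i by F_i(u, v) in f_i, and replace dx_i by d F_i = (∂F_i/∂u) du + (∂F_i/∂v) dv.
  For the x component: f_1(F) = v^2; d F_1 = (0) du + (-2*v) dv
  For the y component: f_2(F) = -3*u - 3*v^2; d F_2 = (0) du + (6*v) dv
  For the z component: f_3(F) = -2*u - 9*v^2; d F_3 = (1) du + (0) dv
Combining and collecting du, dv coefficients:
  coeff of du: -2*u - 9*v^2
  coeff of dv: -18*u*v - 20*v^3
F^* omega = (-2*u - 9*v^2) du + (-18*u*v - 20*v^3) dv.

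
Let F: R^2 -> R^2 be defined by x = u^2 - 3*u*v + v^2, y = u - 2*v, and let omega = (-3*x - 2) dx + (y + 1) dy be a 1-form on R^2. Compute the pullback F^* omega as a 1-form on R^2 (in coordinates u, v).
F^* omega = (-6*u^3 + 27*u^2*v - 33*u*v^2 - 3*u + 9*v^3 + 4*v + 1) du + (9*u^3 - 33*u^2*v + 27*u*v^2 + 4*u - 6*v^3 - 2) dv

Using F^*(f dg) = (f ∘ F) d(g ∘ F), substitute each coordinate x_i by F_i(u, v) in f_i, and replace dx_i by d F_i = (∂F_i/∂u) du + (∂F_i/∂v) dv.
  For the x component: f_1(F) = -3*u^2 + 9*u*v - 3*v^2 - 2; d F_1 = (2*u - 3*v) du + (-3*u + 2*v) dv
  For the y component: f_2(F) = u - 2*v + 1; d F_2 = (1) du + (-2) dv
Combining and collecting du, dv coefficients:
  coeff of du: -6*u^3 + 27*u^2*v - 33*u*v^2 - 3*u + 9*v^3 + 4*v + 1
  coeff of dv: 9*u^3 - 33*u^2*v + 27*u*v^2 + 4*u - 6*v^3 - 2
F^* omega = (-6*u^3 + 27*u^2*v - 33*u*v^2 - 3*u + 9*v^3 + 4*v + 1) du + (9*u^3 - 33*u^2*v + 27*u*v^2 + 4*u - 6*v^3 - 2) dv.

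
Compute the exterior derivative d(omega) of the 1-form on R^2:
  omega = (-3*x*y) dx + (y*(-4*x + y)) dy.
d(omega) = (3*x - 4*y) dx ∧ dy

For a 1-form omega = sum_i f_i dx_i, the exterior derivative is
  d(omega) = sum_{i < j} (∂f_j/∂x_i - ∂f_i/∂x_j) dx_i ∧ dx_j.
  coefficient of dx ∧ dy: ∂f_2/∂x - ∂f_1/∂y = ∂(y*(-4*x + y))/∂x - ∂(-3*x*y)/∂y = 3*x - 4*y
Assembling: d(omega) = (3*x - 4*y) dx ∧ dy.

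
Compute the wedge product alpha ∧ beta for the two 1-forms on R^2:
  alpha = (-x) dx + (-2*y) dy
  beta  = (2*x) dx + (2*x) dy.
alpha ∧ beta = (2*x*(-x + 2*y)) dx ∧ dy

Distribute the wedge, using dx_i ∧ dx_j = -dx_j ∧ dx_i and dx_i ∧ dx_i = 0. For each pair (i, j) with i < j, the coefficient of dx_i ∧ dx_j in alpha ∧ beta is (alpha_i * beta_j - alpha_j * beta_i). Collecting: alpha ∧ beta = (2*x*(-x + 2*y)) dx ∧ dy.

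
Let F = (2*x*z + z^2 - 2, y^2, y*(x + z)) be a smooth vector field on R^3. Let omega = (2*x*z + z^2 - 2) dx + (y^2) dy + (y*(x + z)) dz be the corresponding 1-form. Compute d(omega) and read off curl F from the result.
d(omega) = (x + z) dy ∧ dz + (2*x - y + 2*z) dz ∧ dx + (0) dx ∧ dy; curl F = (x + z, 2*x - y + 2*z, 0)

d omega = sum_{i<j} (∂f_j/∂x_i - ∂f_i/∂x_j) dx_i ∧ dx_j. Under the identification (dy ∧ dz, dz ∧ dx, dx ∧ dy) ↔ (e_x, e_y, e_z), the coefficients are exactly the components of curl F. Compute:
  ∂R/∂y - ∂Q/∂z = (x + z) - (0) = x + z
  ∂P/∂z - ∂R/∂x = (2*x + 2*z) - (y) = 2*x - y + 2*z
  ∂Q/∂x - ∂P/∂y = (0) - (0) = 0.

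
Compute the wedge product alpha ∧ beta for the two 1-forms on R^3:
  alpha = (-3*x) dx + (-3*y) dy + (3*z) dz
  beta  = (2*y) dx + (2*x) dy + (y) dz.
alpha ∧ beta = (-6*x^2 + 6*y^2) dx ∧ dy + (-3*y*(x + 2*z)) dx ∧ dz + (-6*x*z - 3*y^2) dy ∧ dz

Distribute the wedge, using dx_i ∧ dx_j = -dx_j ∧ dx_i and dx_i ∧ dx_i = 0. For each pair (i, j) with i < j, the coefficient of dx_i ∧ dx_j in alpha ∧ beta is (alpha_i * beta_j - alpha_j * beta_i). Collecting: alpha ∧ beta = (-6*x^2 + 6*y^2) dx ∧ dy + (-3*y*(x + 2*z)) dx ∧ dz + (-6*x*z - 3*y^2) dy ∧ dz.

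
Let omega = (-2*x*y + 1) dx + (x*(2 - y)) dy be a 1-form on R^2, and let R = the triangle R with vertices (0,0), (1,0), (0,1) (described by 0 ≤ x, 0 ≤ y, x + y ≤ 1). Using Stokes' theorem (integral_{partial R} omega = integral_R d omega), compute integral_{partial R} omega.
integral_(partial R) omega = 7/6

Stokes: integral_partial_R omega = integral_R d omega with d omega = (∂Q/∂x - ∂P/∂y) dx ∧ dy.
  ∂Q/∂x = 2 - y
  ∂P/∂y = -2*x
  integrand = ∂Q/∂x - ∂P/∂y = 2*x - y + 2.
Integrating over R: integral_0^1 integral_0^{1-x} (2*x - y + 2) dy dx = 7/6.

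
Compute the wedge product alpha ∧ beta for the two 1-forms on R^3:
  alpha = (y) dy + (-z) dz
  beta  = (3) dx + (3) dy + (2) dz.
alpha ∧ beta = (-3*y) dx ∧ dy + (2*y + 3*z) dy ∧ dz + (3*z) dx ∧ dz

Distribute the wedge, using dx_i ∧ dx_j = -dx_j ∧ dx_i and dx_i ∧ dx_i = 0. For each pair (i, j) with i < j, the coefficient of dx_i ∧ dx_j in alpha ∧ beta is (alpha_i * beta_j - alpha_j * beta_i). Collecting: alpha ∧ beta = (-3*y) dx ∧ dy + (2*y + 3*z) dy ∧ dz + (3*z) dx ∧ dz.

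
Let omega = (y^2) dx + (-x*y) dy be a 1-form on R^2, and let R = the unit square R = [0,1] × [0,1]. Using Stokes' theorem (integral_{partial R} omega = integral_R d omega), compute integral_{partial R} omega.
integral_(partial R) omega = -3/2

Stokes: integral_partial_R omega = integral_R d omega with d omega = (∂Q/∂x - ∂P/∂y) dx ∧ dy.
  ∂Q/∂x = -y
  ∂P/∂y = 2*y
  integrand = ∂Q/∂x - ∂P/∂y = -3*y.
Integrating over R: integral_0^1 integral_0^1 (-3*y) dx dy = -3/2.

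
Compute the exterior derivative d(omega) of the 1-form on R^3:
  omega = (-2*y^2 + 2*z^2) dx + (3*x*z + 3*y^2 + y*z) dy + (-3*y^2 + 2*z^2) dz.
d(omega) = (4*y + 3*z) dx ∧ dy + (-4*z) dx ∧ dz + (-3*x - 7*y) dy ∧ dz

For a 1-form omega = sum_i f_i dx_i, the exterior derivative is
  d(omega) = sum_{i < j} (∂f_j/∂x_i - ∂f_i/∂x_j) dx_i ∧ dx_j.
  coefficient of dx ∧ dy: ∂f_2/∂x - ∂f_1/∂y = ∂(3*x*z + 3*y^2 + y*z)/∂x - ∂(-2*y^2 + 2*z^2)/∂y = 4*y + 3*z
  coefficient of dx ∧ dz: ∂f_3/∂x - ∂f_1/∂z = ∂(-3*y^2 + 2*z^2)/∂x - ∂(-2*y^2 + 2*z^2)/∂z = -4*z
  coefficient of dy ∧ dz: ∂f_3/∂y - ∂f_2/∂z = ∂(-3*y^2 + 2*z^2)/∂y - ∂(3*x*z + 3*y^2 + y*z)/∂z = -3*x - 7*y
Assembling: d(omega) = (4*y + 3*z) dx ∧ dy + (-4*z) dx ∧ dz + (-3*x - 7*y) dy ∧ dz.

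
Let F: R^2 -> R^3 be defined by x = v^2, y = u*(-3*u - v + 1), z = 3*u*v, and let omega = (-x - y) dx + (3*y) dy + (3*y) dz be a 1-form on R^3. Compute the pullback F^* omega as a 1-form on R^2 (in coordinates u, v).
F^* omega = (3*u*(18*u^2 - 9*u - 2*v^2 + v + 1)) du + (-18*u^3 + 6*u^2 + 2*u*v^2 - 2*u*v - 2*v^3) dv

Using F^*(f dg) = (f ∘ F) d(g ∘ F), substitute each coordinate x_i by F_i(u, v) in f_i, and replace dx_i by d F_i = (∂F_i/∂u) du + (∂F_i/∂v) dv.
  For the x component: f_1(F) = 3*u^2 + u*v - u - v^2; d F_1 = (0) du + (2*v) dv
  For the y component: f_2(F) = 3*u*(-3*u - v + 1); d F_2 = (-6*u - v + 1) du + (-u) dv
  For the z component: f_3(F) = 3*u*(-3*u - v + 1); d F_3 = (3*v) du + (3*u) dv
Combining and collecting du, dv coefficients:
  coeff of du: 3*u*(18*u^2 - 9*u - 2*v^2 + v + 1)
  coeff of dv: -18*u^3 + 6*u^2 + 2*u*v^2 - 2*u*v - 2*v^3
F^* omega = (3*u*(18*u^2 - 9*u - 2*v^2 + v + 1)) du + (-18*u^3 + 6*u^2 + 2*u*v^2 - 2*u*v - 2*v^3) dv.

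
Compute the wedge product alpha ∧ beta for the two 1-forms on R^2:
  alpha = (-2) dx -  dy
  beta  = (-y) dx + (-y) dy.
alpha ∧ beta = (y) dx ∧ dy

Distribute the wedge, using dx_i ∧ dx_j = -dx_j ∧ dx_i and dx_i ∧ dx_i = 0. For each pair (i, j) with i < j, the coefficient of dx_i ∧ dx_j in alpha ∧ beta is (alpha_i * beta_j - alpha_j * beta_i). Collecting: alpha ∧ beta = (y) dx ∧ dy.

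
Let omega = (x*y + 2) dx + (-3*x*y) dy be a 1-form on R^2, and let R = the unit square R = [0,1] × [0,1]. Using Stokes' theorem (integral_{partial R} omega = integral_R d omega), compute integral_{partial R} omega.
integral_(partial R) omega = -2

Stokes: integral_partial_R omega = integral_R d omega with d omega = (∂Q/∂x - ∂P/∂y) dx ∧ dy.
  ∂Q/∂x = -3*y
  ∂P/∂y = x
  integrand = ∂Q/∂x - ∂P/∂y = -x - 3*y.
Integrating over R: integral_0^1 integral_0^1 (-x - 3*y) dx dy = -2.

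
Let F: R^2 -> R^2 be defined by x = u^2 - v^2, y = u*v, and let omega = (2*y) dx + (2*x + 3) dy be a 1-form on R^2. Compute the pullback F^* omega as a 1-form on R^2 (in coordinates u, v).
F^* omega = (v*(6*u^2 - 2*v^2 + 3)) du + (u*(2*u^2 - 6*v^2 + 3)) dv

Using F^*(f dg) = (f ∘ F) d(g ∘ F), substitute each coordinate x_i by F_i(u, v) in f_i, and replace dx_i by d F_i = (∂F_i/∂u) du + (∂F_i/∂v) dv.
  For the x component: f_1(F) = 2*u*v; d F_1 = (2*u) du + (-2*v) dv
  For the y component: f_2(F) = 2*u^2 - 2*v^2 + 3; d F_2 = (v) du + (u) dv
Combining and collecting du, dv coefficients:
  coeff of du: v*(6*u^2 - 2*v^2 + 3)
  coeff of dv: u*(2*u^2 - 6*v^2 + 3)
F^* omega = (v*(6*u^2 - 2*v^2 + 3)) du + (u*(2*u^2 - 6*v^2 + 3)) dv.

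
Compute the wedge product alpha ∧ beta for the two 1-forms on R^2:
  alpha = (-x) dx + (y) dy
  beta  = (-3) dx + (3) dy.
alpha ∧ beta = (-3*x + 3*y) dx ∧ dy

Distribute the wedge, using dx_i ∧ dx_j = -dx_j ∧ dx_i and dx_i ∧ dx_i = 0. For each pair (i, j) with i < j, the coefficient of dx_i ∧ dx_j in alpha ∧ beta is (alpha_i * beta_j - alpha_j * beta_i). Collecting: alpha ∧ beta = (-3*x + 3*y) dx ∧ dy.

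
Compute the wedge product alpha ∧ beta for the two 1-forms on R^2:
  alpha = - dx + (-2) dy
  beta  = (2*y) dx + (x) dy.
alpha ∧ beta = (-x + 4*y) dx ∧ dy

Distribute the wedge, using dx_i ∧ dx_j = -dx_j ∧ dx_i and dx_i ∧ dx_i = 0. For each pair (i, j) with i < j, the coefficient of dx_i ∧ dx_j in alpha ∧ beta is (alpha_i * beta_j - alpha_j * beta_i). Collecting: alpha ∧ beta = (-x + 4*y) dx ∧ dy.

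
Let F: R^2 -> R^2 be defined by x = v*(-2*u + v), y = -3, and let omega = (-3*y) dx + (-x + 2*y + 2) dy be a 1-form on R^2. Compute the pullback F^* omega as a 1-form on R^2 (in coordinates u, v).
F^* omega = (-18*v) du + (-18*u + 18*v) dv

Using F^*(f dg) = (f ∘ F) d(g ∘ F), substitute each coordinate x_i by F_i(u, v) in f_i, and replace dx_i by d F_i = (∂F_i/∂u) du + (∂F_i/∂v) dv.
  For the x component: f_1(F) = 9; d F_1 = (-2*v) du + (-2*u + 2*v) dv
  For the y component: f_2(F) = 2*u*v - v^2 - 4; d F_2 = (0) du + (0) dv
Combining and collecting du, dv coefficients:
  coeff of du: -18*v
  coeff of dv: -18*u + 18*v
F^* omega = (-18*v) du + (-18*u + 18*v) dv.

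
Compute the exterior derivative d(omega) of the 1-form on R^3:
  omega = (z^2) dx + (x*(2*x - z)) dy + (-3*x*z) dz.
d(omega) = (4*x - z) dx ∧ dy + (-5*z) dx ∧ dz + (x) dy ∧ dz

For a 1-form omega = sum_i f_i dx_i, the exterior derivative is
  d(omega) = sum_{i < j} (∂f_j/∂x_i - ∂f_i/∂x_j) dx_i ∧ dx_j.
  coefficient of dx ∧ dy: ∂f_2/∂x - ∂f_1/∂y = ∂(x*(2*x - z))/∂x - ∂(z^2)/∂y = 4*x - z
  coefficient of dx ∧ dz: ∂f_3/∂x - ∂f_1/∂z = ∂(-3*x*z)/∂x - ∂(z^2)/∂z = -5*z
  coefficient of dy ∧ dz: ∂f_3/∂y - ∂f_2/∂z = ∂(-3*x*z)/∂y - ∂(x*(2*x - z))/∂z = x
Assembling: d(omega) = (4*x - z) dx ∧ dy + (-5*z) dx ∧ dz + (x) dy ∧ dz.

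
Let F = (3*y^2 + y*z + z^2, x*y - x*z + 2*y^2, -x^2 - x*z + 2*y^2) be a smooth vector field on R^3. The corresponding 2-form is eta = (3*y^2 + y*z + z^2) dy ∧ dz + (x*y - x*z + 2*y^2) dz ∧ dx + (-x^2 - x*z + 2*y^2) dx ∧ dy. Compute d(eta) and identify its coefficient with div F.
d(eta) = (4*y) dx ∧ dy ∧ dz; div F = 4*y

For a 2-form in R^3 of the form above, applying d gives a 3-form with coefficient ∂P/∂x + ∂Q/∂y + ∂R/∂z:
  ∂P/∂x = 0
  ∂Q/∂y = x + 4*y
  ∂R/∂z = -x
Sum = 4*y, which is exactly div F.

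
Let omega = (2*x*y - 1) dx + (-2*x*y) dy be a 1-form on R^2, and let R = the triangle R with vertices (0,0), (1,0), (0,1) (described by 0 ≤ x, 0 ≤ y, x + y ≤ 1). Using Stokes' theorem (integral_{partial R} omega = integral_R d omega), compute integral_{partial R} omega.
integral_(partial R) omega = -2/3

Stokes: integral_partial_R omega = integral_R d omega with d omega = (∂Q/∂x - ∂P/∂y) dx ∧ dy.
  ∂Q/∂x = -2*y
  ∂P/∂y = 2*x
  integrand = ∂Q/∂x - ∂P/∂y = -2*x - 2*y.
Integrating over R: integral_0^1 integral_0^{1-x} (-2*x - 2*y) dy dx = -2/3.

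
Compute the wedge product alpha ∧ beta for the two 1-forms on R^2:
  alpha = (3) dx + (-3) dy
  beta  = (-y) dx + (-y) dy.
alpha ∧ beta = (-6*y) dx ∧ dy

Distribute the wedge, using dx_i ∧ dx_j = -dx_j ∧ dx_i and dx_i ∧ dx_i = 0. For each pair (i, j) with i < j, the coefficient of dx_i ∧ dx_j in alpha ∧ beta is (alpha_i * beta_j - alpha_j * beta_i). Collecting: alpha ∧ beta = (-6*y) dx ∧ dy.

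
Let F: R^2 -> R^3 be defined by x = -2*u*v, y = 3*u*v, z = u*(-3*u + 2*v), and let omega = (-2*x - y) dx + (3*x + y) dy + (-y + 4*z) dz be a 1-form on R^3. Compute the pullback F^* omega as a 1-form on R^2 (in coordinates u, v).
F^* omega = (u*(72*u^2 - 54*u*v - v^2)) du + (u^2*(-24*u - v)) dv

Using F^*(f dg) = (f ∘ F) d(g ∘ F), substitute each coordinate x_i by F_i(u, v) in f_i, and replace dx_i by d F_i = (∂F_i/∂u) du + (∂F_i/∂v) dv.
  For the x component: f_1(F) = u*v; d F_1 = (-2*v) du + (-2*u) dv
  For the y component: f_2(F) = -3*u*v; d F_2 = (3*v) du + (3*u) dv
  For the z component: f_3(F) = u*(-12*u + 5*v); d F_3 = (-6*u + 2*v) du + (2*u) dv
Combining and collecting du, dv coefficients:
  coeff of du: u*(72*u^2 - 54*u*v - v^2)
  coeff of dv: u^2*(-24*u - v)
F^* omega = (u*(72*u^2 - 54*u*v - v^2)) du + (u^2*(-24*u - v)) dv.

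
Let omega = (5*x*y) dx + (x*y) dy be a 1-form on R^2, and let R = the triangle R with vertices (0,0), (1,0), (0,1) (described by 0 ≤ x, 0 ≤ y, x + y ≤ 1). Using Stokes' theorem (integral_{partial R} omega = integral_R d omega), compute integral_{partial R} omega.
integral_(partial R) omega = -2/3

Stokes: integral_partial_R omega = integral_R d omega with d omega = (∂Q/∂x - ∂P/∂y) dx ∧ dy.
  ∂Q/∂x = y
  ∂P/∂y = 5*x
  integrand = ∂Q/∂x - ∂P/∂y = -5*x + y.
Integrating over R: integral_0^1 integral_0^{1-x} (-5*x + y) dy dx = -2/3.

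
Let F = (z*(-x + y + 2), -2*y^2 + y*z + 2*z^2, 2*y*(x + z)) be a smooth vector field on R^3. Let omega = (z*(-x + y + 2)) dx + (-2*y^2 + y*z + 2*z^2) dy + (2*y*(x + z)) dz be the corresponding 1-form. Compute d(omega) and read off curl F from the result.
d(omega) = (2*x - y - 2*z) dy ∧ dz + (-x - y + 2) dz ∧ dx + (-z) dx ∧ dy; curl F = (2*x - y - 2*z, -x - y + 2, -z)

d omega = sum_{i<j} (∂f_j/∂x_i - ∂f_i/∂x_j) dx_i ∧ dx_j. Under the identification (dy ∧ dz, dz ∧ dx, dx ∧ dy) ↔ (e_x, e_y, e_z), the coefficients are exactly the components of curl F. Compute:
  ∂R/∂y - ∂Q/∂z = (2*x + 2*z) - (y + 4*z) = 2*x - y - 2*z
  ∂P/∂z - ∂R/∂x = (-x + y + 2) - (2*y) = -x - y + 2
  ∂Q/∂x - ∂P/∂y = (0) - (z) = -z.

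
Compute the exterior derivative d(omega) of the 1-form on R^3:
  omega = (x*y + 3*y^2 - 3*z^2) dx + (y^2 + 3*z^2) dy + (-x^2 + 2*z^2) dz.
d(omega) = (-x - 6*y) dx ∧ dy + (-2*x + 6*z) dx ∧ dz + (-6*z) dy ∧ dz

For a 1-form omega = sum_i f_i dx_i, the exterior derivative is
  d(omega) = sum_{i < j} (∂f_j/∂x_i - ∂f_i/∂x_j) dx_i ∧ dx_j.
  coefficient of dx ∧ dy: ∂f_2/∂x - ∂f_1/∂y = ∂(y^2 + 3*z^2)/∂x - ∂(x*y + 3*y^2 - 3*z^2)/∂y = -x - 6*y
  coefficient of dx ∧ dz: ∂f_3/∂x - ∂f_1/∂z = ∂(-x^2 + 2*z^2)/∂x - ∂(x*y + 3*y^2 - 3*z^2)/∂z = -2*x + 6*z
  coefficient of dy ∧ dz: ∂f_3/∂y - ∂f_2/∂z = ∂(-x^2 + 2*z^2)/∂y - ∂(y^2 + 3*z^2)/∂z = -6*z
Assembling: d(omega) = (-x - 6*y) dx ∧ dy + (-2*x + 6*z) dx ∧ dz + (-6*z) dy ∧ dz.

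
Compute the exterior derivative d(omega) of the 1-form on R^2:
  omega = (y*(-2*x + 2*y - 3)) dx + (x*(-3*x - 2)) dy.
d(omega) = (-4*x - 4*y + 1) dx ∧ dy

For a 1-form omega = sum_i f_i dx_i, the exterior derivative is
  d(omega) = sum_{i < j} (∂f_j/∂x_i - ∂f_i/∂x_j) dx_i ∧ dx_j.
  coefficient of dx ∧ dy: ∂f_2/∂x - ∂f_1/∂y = ∂(x*(-3*x - 2))/∂x - ∂(y*(-2*x + 2*y - 3))/∂y = -4*x - 4*y + 1
Assembling: d(omega) = (-4*x - 4*y + 1) dx ∧ dy.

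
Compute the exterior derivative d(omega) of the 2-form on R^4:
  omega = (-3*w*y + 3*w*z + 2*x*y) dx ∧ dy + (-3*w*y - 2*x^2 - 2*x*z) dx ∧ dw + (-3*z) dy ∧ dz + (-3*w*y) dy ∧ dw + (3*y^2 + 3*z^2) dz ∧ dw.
d(omega) = (3*w) dx ∧ dy ∧ dz + (3*w - 3*y + 3*z) dx ∧ dy ∧ dw + (2*x) dx ∧ dz ∧ dw + (6*y) dy ∧ dz ∧ dw

For a 2-form omega = sum_{i<j} g_{ij} dx_i ∧ dx_j, the exterior derivative is
  d(omega) = sum_{i<j} d(g_{ij}) ∧ dx_i ∧ dx_j = sum_{i<j, k} (∂g_{ij}/∂x_k) dx_k ∧ dx_i ∧ dx_j.
Expand each term, using dx_k ∧ dx_i ∧ dx_j = sgn(permutation) dx_{(a)} ∧ dx_{(b)} ∧ dx_{(c)} with (a < b < c) sorted:
  d(-3*w*y + 3*w*z + 2*x*y) includes (∂/∂z)(-3*w*y + 3*w*z + 2*x*y) dz = (3*w) dz, which multiplied by dx ∧ dy gives (3*w) dx ∧ dy ∧ dz
  d(-3*w*y + 3*w*z + 2*x*y) includes (∂/∂w)(-3*w*y + 3*w*z + 2*x*y) dw = (-3*y + 3*z) dw, which multiplied by dx ∧ dy gives (-3*y + 3*z) dx ∧ dy ∧ dw
  d(-3*w*y - 2*x^2 - 2*x*z) includes (∂/∂y)(-3*w*y - 2*x^2 - 2*x*z) dy = (-3*w) dy, which multiplied by dx ∧ dw gives (3*w) dx ∧ dy ∧ dw
  d(-3*w*y - 2*x^2 - 2*x*z) includes (∂/∂z)(-3*w*y - 2*x^2 - 2*x*z) dz = (-2*x) dz, which multiplied by dx ∧ dw gives (2*x) dx ∧ dz ∧ dw
  d(3*y^2 + 3*z^2) includes (∂/∂y)(3*y^2 + 3*z^2) dy = (6*y) dy, which multiplied by dz ∧ dw gives (6*y) dy ∧ dz ∧ dw
Collecting like 3-forms: d(omega) = (3*w) dx ∧ dy ∧ dz + (3*w - 3*y + 3*z) dx ∧ dy ∧ dw + (2*x) dx ∧ dz ∧ dw + (6*y) dy ∧ dz ∧ dw.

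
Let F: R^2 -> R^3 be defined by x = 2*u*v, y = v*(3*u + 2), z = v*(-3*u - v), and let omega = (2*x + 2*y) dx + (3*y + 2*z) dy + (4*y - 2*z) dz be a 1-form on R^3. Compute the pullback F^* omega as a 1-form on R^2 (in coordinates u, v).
F^* omega = (v^2*(-25*u - 12*v + 2)) du + (v*(-25*u^2 - 48*u*v + 8*u - 4*v^2 - 20*v + 12)) dv

Using F^*(f dg) = (f ∘ F) d(g ∘ F), substitute each coordinate x_i by F_i(u, v) in f_i, and replace dx_i by d F_i = (∂F_i/∂u) du + (∂F_i/∂v) dv.
  For the x component: f_1(F) = 2*v*(5*u + 2); d F_1 = (2*v) du + (2*u) dv
  For the y component: f_2(F) = v*(3*u - 2*v + 6); d F_2 = (3*v) du + (3*u + 2) dv
  For the z component: f_3(F) = 2*v*(9*u + v + 4); d F_3 = (-3*v) du + (-3*u - 2*v) dv
Combining and collecting du, dv coefficients:
  coeff of du: v^2*(-25*u - 12*v + 2)
  coeff of dv: v*(-25*u^2 - 48*u*v + 8*u - 4*v^2 - 20*v + 12)
F^* omega = (v^2*(-25*u - 12*v + 2)) du + (v*(-25*u^2 - 48*u*v + 8*u - 4*v^2 - 20*v + 12)) dv.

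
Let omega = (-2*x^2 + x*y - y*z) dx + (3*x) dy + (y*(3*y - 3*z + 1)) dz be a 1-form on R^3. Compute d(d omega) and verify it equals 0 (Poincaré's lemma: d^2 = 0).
d(d omega) = 0

Step 1: d omega = sum_{i<j} (∂f_j/∂x_i - ∂f_i/∂x_j) dx_i ∧ dx_j:
  coeff of dx ∧ dy: -x + z + 3
  coeff of dx ∧ dz: y
  coeff of dy ∧ dz: 6*y - 3*z + 1
Step 2: Apply d again to each 2-form coefficient. The only possible 3-form in R^3 is dx ∧ dy ∧ dz, with coefficient
  ∂(coeff of dy∧dz)/∂x - ∂(coeff of dx∧dz)/∂y + ∂(coeff of dx∧dy)/∂z
  = ∂/∂x (6*y - 3*z + 1) - ∂/∂y (y) + ∂/∂z (-x + z + 3).
Each of these terms simplifies to sums of mixed partials that cancel in pairs. The result is 0 (by equality of mixed partials for smooth functions — Schwarz / Clairaut).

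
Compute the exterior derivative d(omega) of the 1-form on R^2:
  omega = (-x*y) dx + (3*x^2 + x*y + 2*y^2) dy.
d(omega) = (7*x + y) dx ∧ dy

For a 1-form omega = sum_i f_i dx_i, the exterior derivative is
  d(omega) = sum_{i < j} (∂f_j/∂x_i - ∂f_i/∂x_j) dx_i ∧ dx_j.
  coefficient of dx ∧ dy: ∂f_2/∂x - ∂f_1/∂y = ∂(3*x^2 + x*y + 2*y^2)/∂x - ∂(-x*y)/∂y = 7*x + y
Assembling: d(omega) = (7*x + y) dx ∧ dy.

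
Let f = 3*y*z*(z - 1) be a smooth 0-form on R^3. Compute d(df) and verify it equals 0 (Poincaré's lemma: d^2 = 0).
d(df) = 0

Step 1: df = sum_i (∂f/∂x_i) dx_i = (0) dx + (3*z*(z - 1)) dy + (3*y*(2*z - 1)) dz.
Step 2: Apply d again. Using the 1-form formula, the coefficient of dx ∧ dy in d(df) is ∂^2 f/∂x ∂y - ∂^2 f/∂y ∂x = (0) - (0) = 0 (equality of mixed partials for smooth f).
Similarly for dx ∧ dz and dy ∧ dz — all coefficients vanish. So d(df) = 0.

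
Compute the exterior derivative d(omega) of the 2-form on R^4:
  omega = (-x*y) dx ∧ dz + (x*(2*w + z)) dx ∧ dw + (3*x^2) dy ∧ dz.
d(omega) = (7*x) dx ∧ dy ∧ dz + (-x) dx ∧ dz ∧ dw

For a 2-form omega = sum_{i<j} g_{ij} dx_i ∧ dx_j, the exterior derivative is
  d(omega) = sum_{i<j} d(g_{ij}) ∧ dx_i ∧ dx_j = sum_{i<j, k} (∂g_{ij}/∂x_k) dx_k ∧ dx_i ∧ dx_j.
Expand each term, using dx_k ∧ dx_i ∧ dx_j = sgn(permutation) dx_{(a)} ∧ dx_{(b)} ∧ dx_{(c)} with (a < b < c) sorted:
  d(-x*y) includes (∂/∂y)(-x*y) dy = (-x) dy, which multiplied by dx ∧ dz gives (x) dx ∧ dy ∧ dz
  d(x*(2*w + z)) includes (∂/∂z)(x*(2*w + z)) dz = (x) dz, which multiplied by dx ∧ dw gives (-x) dx ∧ dz ∧ dw
  d(3*x^2) includes (∂/∂x)(3*x^2) dx = (6*x) dx, which multiplied by dy ∧ dz gives (6*x) dx ∧ dy ∧ dz
Collecting like 3-forms: d(omega) = (7*x) dx ∧ dy ∧ dz + (-x) dx ∧ dz ∧ dw.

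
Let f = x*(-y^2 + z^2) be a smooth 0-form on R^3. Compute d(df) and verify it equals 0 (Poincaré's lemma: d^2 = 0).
d(df) = 0

Step 1: df = sum_i (∂f/∂x_i) dx_i = (-y^2 + z^2) dx + (-2*x*y) dy + (2*x*z) dz.
Step 2: Apply d again. Using the 1-form formula, the coefficient of dx ∧ dy in d(df) is ∂^2 f/∂x ∂y - ∂^2 f/∂y ∂x = (-2*y) - (-2*y) = 0 (equality of mixed partials for smooth f).
Similarly for dx ∧ dz and dy ∧ dz — all coefficients vanish. So d(df) = 0.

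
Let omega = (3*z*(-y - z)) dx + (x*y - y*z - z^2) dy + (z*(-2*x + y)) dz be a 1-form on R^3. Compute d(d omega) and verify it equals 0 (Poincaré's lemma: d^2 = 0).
d(d omega) = 0

Step 1: d omega = sum_{i<j} (∂f_j/∂x_i - ∂f_i/∂x_j) dx_i ∧ dx_j:
  coeff of dx ∧ dy: y + 3*z
  coeff of dx ∧ dz: 3*y + 4*z
  coeff of dy ∧ dz: y + 3*z
Step 2: Apply d again to each 2-form coefficient. The only possible 3-form in R^3 is dx ∧ dy ∧ dz, with coefficient
  ∂(coeff of dy∧dz)/∂x - ∂(coeff of dx∧dz)/∂y + ∂(coeff of dx∧dy)/∂z
  = ∂/∂x (y + 3*z) - ∂/∂y (3*y + 4*z) + ∂/∂z (y + 3*z).
Each of these terms simplifies to sums of mixed partials that cancel in pairs. The result is 0 (by equality of mixed partials for smooth functions — Schwarz / Clairaut).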